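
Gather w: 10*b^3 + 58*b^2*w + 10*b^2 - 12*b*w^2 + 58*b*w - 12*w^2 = 10*b^3 + 10*b^2 + w^2*(-12*b - 12) + w*(58*b^2 + 58*b)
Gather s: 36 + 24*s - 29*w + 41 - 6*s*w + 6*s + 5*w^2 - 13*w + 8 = s*(30 - 6*w) + 5*w^2 - 42*w + 85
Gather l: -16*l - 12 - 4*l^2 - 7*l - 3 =-4*l^2 - 23*l - 15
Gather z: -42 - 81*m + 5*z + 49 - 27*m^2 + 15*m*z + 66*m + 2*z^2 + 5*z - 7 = -27*m^2 - 15*m + 2*z^2 + z*(15*m + 10)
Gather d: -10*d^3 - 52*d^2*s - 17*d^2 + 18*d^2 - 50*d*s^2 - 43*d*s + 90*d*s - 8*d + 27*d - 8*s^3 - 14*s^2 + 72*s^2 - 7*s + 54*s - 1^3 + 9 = -10*d^3 + d^2*(1 - 52*s) + d*(-50*s^2 + 47*s + 19) - 8*s^3 + 58*s^2 + 47*s + 8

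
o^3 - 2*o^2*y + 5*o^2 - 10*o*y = o*(o + 5)*(o - 2*y)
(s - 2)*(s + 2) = s^2 - 4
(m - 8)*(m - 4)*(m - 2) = m^3 - 14*m^2 + 56*m - 64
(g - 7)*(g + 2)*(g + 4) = g^3 - g^2 - 34*g - 56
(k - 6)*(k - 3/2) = k^2 - 15*k/2 + 9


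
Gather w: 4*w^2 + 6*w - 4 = 4*w^2 + 6*w - 4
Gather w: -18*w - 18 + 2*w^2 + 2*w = 2*w^2 - 16*w - 18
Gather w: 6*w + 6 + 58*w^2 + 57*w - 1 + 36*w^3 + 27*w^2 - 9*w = 36*w^3 + 85*w^2 + 54*w + 5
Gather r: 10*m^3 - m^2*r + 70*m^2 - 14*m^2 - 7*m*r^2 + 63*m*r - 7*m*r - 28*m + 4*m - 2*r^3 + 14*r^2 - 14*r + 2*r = 10*m^3 + 56*m^2 - 24*m - 2*r^3 + r^2*(14 - 7*m) + r*(-m^2 + 56*m - 12)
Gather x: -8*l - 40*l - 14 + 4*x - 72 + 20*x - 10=-48*l + 24*x - 96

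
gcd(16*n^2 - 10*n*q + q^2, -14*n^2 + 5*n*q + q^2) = -2*n + q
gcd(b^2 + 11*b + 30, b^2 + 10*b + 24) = b + 6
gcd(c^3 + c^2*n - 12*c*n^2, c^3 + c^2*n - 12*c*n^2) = c^3 + c^2*n - 12*c*n^2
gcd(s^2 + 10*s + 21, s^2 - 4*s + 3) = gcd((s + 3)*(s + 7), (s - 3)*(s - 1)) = 1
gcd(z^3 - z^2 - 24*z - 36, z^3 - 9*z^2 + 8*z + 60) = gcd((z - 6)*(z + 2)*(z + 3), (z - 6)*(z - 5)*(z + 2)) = z^2 - 4*z - 12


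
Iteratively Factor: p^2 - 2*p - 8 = (p - 4)*(p + 2)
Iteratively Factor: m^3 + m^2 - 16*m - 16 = (m + 1)*(m^2 - 16) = (m - 4)*(m + 1)*(m + 4)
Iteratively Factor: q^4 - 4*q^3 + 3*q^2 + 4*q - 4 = (q + 1)*(q^3 - 5*q^2 + 8*q - 4) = (q - 1)*(q + 1)*(q^2 - 4*q + 4) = (q - 2)*(q - 1)*(q + 1)*(q - 2)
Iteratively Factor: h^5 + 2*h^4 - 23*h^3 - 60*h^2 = (h)*(h^4 + 2*h^3 - 23*h^2 - 60*h) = h*(h + 3)*(h^3 - h^2 - 20*h) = h^2*(h + 3)*(h^2 - h - 20) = h^2*(h + 3)*(h + 4)*(h - 5)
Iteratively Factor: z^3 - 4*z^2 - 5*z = (z)*(z^2 - 4*z - 5) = z*(z - 5)*(z + 1)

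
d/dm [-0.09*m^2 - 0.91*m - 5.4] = -0.18*m - 0.91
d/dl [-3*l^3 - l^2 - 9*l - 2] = -9*l^2 - 2*l - 9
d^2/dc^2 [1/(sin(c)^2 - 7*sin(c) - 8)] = (-4*sin(c)^3 + 25*sin(c)^2 - 100*sin(c) + 114)/((sin(c) - 8)^3*(sin(c) + 1)^2)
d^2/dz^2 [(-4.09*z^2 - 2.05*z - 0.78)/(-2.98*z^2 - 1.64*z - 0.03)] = (-3.567656*z^3 + 39.366396*z^2 + 21.772476*z + 3.861954)/(26.463592*z^6 + 43.691568*z^5 + 24.84426*z^4 + 5.29064*z^3 + 0.25011*z^2 + 0.004428*z + 2.7e-5)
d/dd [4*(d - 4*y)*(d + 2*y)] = 8*d - 8*y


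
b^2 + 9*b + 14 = (b + 2)*(b + 7)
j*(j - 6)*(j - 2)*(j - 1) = j^4 - 9*j^3 + 20*j^2 - 12*j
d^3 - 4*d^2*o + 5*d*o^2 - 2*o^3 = (d - 2*o)*(d - o)^2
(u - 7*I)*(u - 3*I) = u^2 - 10*I*u - 21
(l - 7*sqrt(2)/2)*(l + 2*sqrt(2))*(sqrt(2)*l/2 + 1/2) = sqrt(2)*l^3/2 - l^2 - 31*sqrt(2)*l/4 - 7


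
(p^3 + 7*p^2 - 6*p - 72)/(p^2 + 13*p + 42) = (p^2 + p - 12)/(p + 7)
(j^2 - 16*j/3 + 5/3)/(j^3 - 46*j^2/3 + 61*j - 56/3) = (j - 5)/(j^2 - 15*j + 56)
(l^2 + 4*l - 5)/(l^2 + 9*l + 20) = (l - 1)/(l + 4)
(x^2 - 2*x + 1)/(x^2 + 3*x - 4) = (x - 1)/(x + 4)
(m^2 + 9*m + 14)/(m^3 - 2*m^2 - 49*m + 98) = (m + 2)/(m^2 - 9*m + 14)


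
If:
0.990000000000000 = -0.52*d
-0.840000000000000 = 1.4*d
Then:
No Solution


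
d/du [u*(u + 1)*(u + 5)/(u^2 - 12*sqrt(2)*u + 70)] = (u^4 - 24*sqrt(2)*u^3 - 72*sqrt(2)*u^2 + 205*u^2 + 840*u + 350)/(u^4 - 24*sqrt(2)*u^3 + 428*u^2 - 1680*sqrt(2)*u + 4900)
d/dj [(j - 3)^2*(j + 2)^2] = 2*(j - 3)*(j + 2)*(2*j - 1)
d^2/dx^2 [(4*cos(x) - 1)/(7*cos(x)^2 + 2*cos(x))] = 2*(126*sin(x)^4/cos(x)^3 + 98*sin(x)^2 + 119 + 107/cos(x) - 42/cos(x)^2 - 130/cos(x)^3)/(7*cos(x) + 2)^3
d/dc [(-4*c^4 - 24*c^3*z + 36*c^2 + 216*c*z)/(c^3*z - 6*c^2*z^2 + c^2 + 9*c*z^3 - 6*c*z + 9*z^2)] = 4*(c*(c^3 + 6*c^2*z - 9*c - 54*z)*(3*c^2*z - 12*c*z^2 + 2*c + 9*z^3 - 6*z) + 2*(-2*c^3 - 9*c^2*z + 9*c + 27*z)*(c^3*z - 6*c^2*z^2 + c^2 + 9*c*z^3 - 6*c*z + 9*z^2))/(c^3*z - 6*c^2*z^2 + c^2 + 9*c*z^3 - 6*c*z + 9*z^2)^2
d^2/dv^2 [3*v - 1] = 0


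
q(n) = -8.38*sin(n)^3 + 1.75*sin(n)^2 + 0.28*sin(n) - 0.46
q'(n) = -25.14*sin(n)^2*cos(n) + 3.5*sin(n)*cos(n) + 0.28*cos(n)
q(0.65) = -1.51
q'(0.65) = -5.42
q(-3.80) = -1.55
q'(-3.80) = 5.53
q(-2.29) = 3.89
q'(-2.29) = 10.92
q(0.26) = -0.41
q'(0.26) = -0.47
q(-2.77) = 0.07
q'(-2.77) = 4.01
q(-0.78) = 3.12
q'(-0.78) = -10.39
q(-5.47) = -2.55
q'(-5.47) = -7.18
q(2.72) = -0.63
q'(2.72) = 2.28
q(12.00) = 1.19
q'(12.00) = -7.46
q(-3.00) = -0.44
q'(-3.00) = 0.71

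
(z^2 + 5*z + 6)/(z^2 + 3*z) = (z + 2)/z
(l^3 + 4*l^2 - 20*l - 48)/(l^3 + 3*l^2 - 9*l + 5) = (l^3 + 4*l^2 - 20*l - 48)/(l^3 + 3*l^2 - 9*l + 5)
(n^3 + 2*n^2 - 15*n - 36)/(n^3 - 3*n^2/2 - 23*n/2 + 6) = 2*(n + 3)/(2*n - 1)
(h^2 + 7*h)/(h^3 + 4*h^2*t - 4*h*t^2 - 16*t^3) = h*(h + 7)/(h^3 + 4*h^2*t - 4*h*t^2 - 16*t^3)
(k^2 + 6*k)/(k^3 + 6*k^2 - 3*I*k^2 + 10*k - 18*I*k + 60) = k/(k^2 - 3*I*k + 10)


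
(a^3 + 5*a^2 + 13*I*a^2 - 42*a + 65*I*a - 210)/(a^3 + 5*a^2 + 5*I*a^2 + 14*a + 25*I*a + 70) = (a + 6*I)/(a - 2*I)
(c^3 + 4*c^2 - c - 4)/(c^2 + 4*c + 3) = (c^2 + 3*c - 4)/(c + 3)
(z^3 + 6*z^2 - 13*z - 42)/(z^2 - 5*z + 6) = (z^2 + 9*z + 14)/(z - 2)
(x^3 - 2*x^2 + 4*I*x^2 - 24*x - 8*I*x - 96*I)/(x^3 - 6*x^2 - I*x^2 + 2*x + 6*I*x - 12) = (x^2 + 4*x*(1 + I) + 16*I)/(x^2 - I*x + 2)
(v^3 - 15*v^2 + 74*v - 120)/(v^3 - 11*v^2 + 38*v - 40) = (v - 6)/(v - 2)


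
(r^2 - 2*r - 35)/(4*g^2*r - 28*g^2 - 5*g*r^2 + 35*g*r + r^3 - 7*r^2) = (r + 5)/(4*g^2 - 5*g*r + r^2)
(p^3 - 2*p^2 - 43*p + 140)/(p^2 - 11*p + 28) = (p^2 + 2*p - 35)/(p - 7)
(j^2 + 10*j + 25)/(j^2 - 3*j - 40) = (j + 5)/(j - 8)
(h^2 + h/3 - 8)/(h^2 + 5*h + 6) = (h - 8/3)/(h + 2)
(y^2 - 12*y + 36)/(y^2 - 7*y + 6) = (y - 6)/(y - 1)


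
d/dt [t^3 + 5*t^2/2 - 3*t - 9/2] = 3*t^2 + 5*t - 3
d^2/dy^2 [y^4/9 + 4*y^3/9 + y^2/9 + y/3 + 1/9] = 4*y^2/3 + 8*y/3 + 2/9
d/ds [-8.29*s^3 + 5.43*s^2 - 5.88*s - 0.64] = -24.87*s^2 + 10.86*s - 5.88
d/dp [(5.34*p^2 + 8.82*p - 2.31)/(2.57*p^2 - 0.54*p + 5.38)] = (-25.551*p^2 + 69.3318*p + 46.2042)/(6.6049*p^4 - 2.7756*p^3 + 27.9448*p^2 - 5.8104*p + 28.9444)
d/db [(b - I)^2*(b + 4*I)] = (b - I)*(3*b + 7*I)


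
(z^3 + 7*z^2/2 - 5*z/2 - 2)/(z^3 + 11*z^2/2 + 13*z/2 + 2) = (z - 1)/(z + 1)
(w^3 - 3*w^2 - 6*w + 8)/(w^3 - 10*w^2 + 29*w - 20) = (w + 2)/(w - 5)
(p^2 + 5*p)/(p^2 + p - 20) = p/(p - 4)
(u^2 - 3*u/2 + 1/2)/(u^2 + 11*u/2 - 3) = (u - 1)/(u + 6)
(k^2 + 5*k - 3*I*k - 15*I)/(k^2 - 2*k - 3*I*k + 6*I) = (k + 5)/(k - 2)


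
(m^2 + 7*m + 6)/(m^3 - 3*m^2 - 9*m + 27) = (m^2 + 7*m + 6)/(m^3 - 3*m^2 - 9*m + 27)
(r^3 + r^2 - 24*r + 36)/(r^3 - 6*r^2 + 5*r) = (r^3 + r^2 - 24*r + 36)/(r*(r^2 - 6*r + 5))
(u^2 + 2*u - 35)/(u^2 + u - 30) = (u + 7)/(u + 6)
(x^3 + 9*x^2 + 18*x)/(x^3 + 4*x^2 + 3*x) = (x + 6)/(x + 1)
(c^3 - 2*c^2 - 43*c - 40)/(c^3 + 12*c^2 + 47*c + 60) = (c^2 - 7*c - 8)/(c^2 + 7*c + 12)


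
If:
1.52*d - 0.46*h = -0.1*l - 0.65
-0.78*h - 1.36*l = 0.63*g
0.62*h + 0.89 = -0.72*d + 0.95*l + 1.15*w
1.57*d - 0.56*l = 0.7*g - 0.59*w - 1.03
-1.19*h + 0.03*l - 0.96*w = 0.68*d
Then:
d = -0.48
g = 1.32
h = -0.29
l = -0.45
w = 0.68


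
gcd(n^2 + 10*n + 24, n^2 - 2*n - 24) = n + 4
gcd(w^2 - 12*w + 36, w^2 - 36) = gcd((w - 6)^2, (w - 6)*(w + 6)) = w - 6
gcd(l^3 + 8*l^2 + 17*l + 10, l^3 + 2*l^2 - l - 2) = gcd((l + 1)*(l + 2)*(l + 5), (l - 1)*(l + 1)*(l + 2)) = l^2 + 3*l + 2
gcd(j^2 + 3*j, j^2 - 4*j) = j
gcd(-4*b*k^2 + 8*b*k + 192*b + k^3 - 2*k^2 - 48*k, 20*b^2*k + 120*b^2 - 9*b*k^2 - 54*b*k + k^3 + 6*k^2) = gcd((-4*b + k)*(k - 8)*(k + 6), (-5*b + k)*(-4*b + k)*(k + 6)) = 4*b*k + 24*b - k^2 - 6*k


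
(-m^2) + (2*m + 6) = -m^2 + 2*m + 6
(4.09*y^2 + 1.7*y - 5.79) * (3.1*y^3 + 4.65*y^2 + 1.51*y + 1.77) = 12.679*y^5 + 24.2885*y^4 - 3.8681*y^3 - 17.1172*y^2 - 5.7339*y - 10.2483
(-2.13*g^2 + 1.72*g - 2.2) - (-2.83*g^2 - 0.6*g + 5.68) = 0.7*g^2 + 2.32*g - 7.88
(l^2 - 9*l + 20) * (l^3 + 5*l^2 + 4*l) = l^5 - 4*l^4 - 21*l^3 + 64*l^2 + 80*l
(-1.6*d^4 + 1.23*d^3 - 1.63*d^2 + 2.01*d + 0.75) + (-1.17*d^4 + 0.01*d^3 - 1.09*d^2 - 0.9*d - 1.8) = -2.77*d^4 + 1.24*d^3 - 2.72*d^2 + 1.11*d - 1.05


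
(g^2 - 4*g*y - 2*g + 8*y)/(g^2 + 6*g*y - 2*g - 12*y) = (g - 4*y)/(g + 6*y)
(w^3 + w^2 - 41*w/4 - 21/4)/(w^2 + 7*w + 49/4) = (2*w^2 - 5*w - 3)/(2*w + 7)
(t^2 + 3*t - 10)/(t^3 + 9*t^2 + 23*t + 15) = (t - 2)/(t^2 + 4*t + 3)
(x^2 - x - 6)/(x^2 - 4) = (x - 3)/(x - 2)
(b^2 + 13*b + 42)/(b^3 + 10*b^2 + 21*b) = (b + 6)/(b*(b + 3))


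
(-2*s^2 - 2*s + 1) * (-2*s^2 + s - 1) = 4*s^4 + 2*s^3 - 2*s^2 + 3*s - 1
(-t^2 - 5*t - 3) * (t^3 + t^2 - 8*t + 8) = -t^5 - 6*t^4 + 29*t^2 - 16*t - 24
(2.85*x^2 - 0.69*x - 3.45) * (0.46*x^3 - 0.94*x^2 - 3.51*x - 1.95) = 1.311*x^5 - 2.9964*x^4 - 10.9419*x^3 + 0.107399999999999*x^2 + 13.455*x + 6.7275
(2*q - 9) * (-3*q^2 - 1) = -6*q^3 + 27*q^2 - 2*q + 9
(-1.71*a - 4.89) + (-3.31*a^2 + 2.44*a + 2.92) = -3.31*a^2 + 0.73*a - 1.97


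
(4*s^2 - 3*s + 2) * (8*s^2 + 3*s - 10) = 32*s^4 - 12*s^3 - 33*s^2 + 36*s - 20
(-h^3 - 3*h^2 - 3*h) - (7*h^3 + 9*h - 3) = -8*h^3 - 3*h^2 - 12*h + 3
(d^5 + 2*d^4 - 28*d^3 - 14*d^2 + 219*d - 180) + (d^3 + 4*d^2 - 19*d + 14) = d^5 + 2*d^4 - 27*d^3 - 10*d^2 + 200*d - 166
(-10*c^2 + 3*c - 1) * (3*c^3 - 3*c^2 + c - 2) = -30*c^5 + 39*c^4 - 22*c^3 + 26*c^2 - 7*c + 2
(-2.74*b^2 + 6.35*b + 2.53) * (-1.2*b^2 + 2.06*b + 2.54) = 3.288*b^4 - 13.2644*b^3 + 3.0854*b^2 + 21.3408*b + 6.4262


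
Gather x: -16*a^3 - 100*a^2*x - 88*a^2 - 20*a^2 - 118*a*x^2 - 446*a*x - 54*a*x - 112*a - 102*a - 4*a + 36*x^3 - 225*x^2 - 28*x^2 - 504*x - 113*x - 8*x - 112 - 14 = -16*a^3 - 108*a^2 - 218*a + 36*x^3 + x^2*(-118*a - 253) + x*(-100*a^2 - 500*a - 625) - 126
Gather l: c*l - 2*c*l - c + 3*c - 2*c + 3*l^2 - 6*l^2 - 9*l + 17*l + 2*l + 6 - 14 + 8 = -3*l^2 + l*(10 - c)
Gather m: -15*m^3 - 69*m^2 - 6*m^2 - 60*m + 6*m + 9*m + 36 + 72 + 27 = -15*m^3 - 75*m^2 - 45*m + 135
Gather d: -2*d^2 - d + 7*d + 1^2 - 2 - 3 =-2*d^2 + 6*d - 4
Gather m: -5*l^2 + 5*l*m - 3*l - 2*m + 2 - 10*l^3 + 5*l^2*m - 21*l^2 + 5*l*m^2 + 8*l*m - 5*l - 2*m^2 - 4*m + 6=-10*l^3 - 26*l^2 - 8*l + m^2*(5*l - 2) + m*(5*l^2 + 13*l - 6) + 8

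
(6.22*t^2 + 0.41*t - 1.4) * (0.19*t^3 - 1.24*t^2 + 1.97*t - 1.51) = 1.1818*t^5 - 7.6349*t^4 + 11.479*t^3 - 6.8485*t^2 - 3.3771*t + 2.114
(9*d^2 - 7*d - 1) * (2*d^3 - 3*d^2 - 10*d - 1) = 18*d^5 - 41*d^4 - 71*d^3 + 64*d^2 + 17*d + 1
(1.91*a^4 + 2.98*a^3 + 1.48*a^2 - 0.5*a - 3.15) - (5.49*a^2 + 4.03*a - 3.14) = 1.91*a^4 + 2.98*a^3 - 4.01*a^2 - 4.53*a - 0.00999999999999979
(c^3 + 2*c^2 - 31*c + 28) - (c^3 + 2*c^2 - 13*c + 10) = 18 - 18*c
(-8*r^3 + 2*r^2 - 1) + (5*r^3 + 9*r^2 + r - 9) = -3*r^3 + 11*r^2 + r - 10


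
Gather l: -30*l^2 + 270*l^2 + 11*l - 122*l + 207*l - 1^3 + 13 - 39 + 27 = 240*l^2 + 96*l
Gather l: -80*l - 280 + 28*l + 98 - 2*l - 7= -54*l - 189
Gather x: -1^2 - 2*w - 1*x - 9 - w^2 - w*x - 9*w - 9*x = -w^2 - 11*w + x*(-w - 10) - 10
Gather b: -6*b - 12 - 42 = -6*b - 54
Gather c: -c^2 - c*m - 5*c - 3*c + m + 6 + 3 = -c^2 + c*(-m - 8) + m + 9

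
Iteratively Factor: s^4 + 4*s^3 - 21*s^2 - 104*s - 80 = (s + 4)*(s^3 - 21*s - 20) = (s + 1)*(s + 4)*(s^2 - s - 20) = (s - 5)*(s + 1)*(s + 4)*(s + 4)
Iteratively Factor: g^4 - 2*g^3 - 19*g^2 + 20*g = (g - 5)*(g^3 + 3*g^2 - 4*g) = (g - 5)*(g - 1)*(g^2 + 4*g) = (g - 5)*(g - 1)*(g + 4)*(g)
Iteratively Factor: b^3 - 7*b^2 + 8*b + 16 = (b - 4)*(b^2 - 3*b - 4) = (b - 4)*(b + 1)*(b - 4)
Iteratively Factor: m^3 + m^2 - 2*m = (m + 2)*(m^2 - m) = (m - 1)*(m + 2)*(m)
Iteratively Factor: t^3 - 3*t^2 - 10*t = (t - 5)*(t^2 + 2*t) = t*(t - 5)*(t + 2)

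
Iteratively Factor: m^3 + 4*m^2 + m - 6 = (m - 1)*(m^2 + 5*m + 6) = (m - 1)*(m + 2)*(m + 3)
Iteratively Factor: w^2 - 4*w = (w - 4)*(w)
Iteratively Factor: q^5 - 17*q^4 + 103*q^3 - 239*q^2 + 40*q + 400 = (q + 1)*(q^4 - 18*q^3 + 121*q^2 - 360*q + 400) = (q - 4)*(q + 1)*(q^3 - 14*q^2 + 65*q - 100) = (q - 4)^2*(q + 1)*(q^2 - 10*q + 25) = (q - 5)*(q - 4)^2*(q + 1)*(q - 5)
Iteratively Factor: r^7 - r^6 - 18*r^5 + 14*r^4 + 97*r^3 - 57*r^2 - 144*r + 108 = (r + 2)*(r^6 - 3*r^5 - 12*r^4 + 38*r^3 + 21*r^2 - 99*r + 54) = (r - 3)*(r + 2)*(r^5 - 12*r^3 + 2*r^2 + 27*r - 18) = (r - 3)*(r - 1)*(r + 2)*(r^4 + r^3 - 11*r^2 - 9*r + 18) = (r - 3)*(r - 1)*(r + 2)*(r + 3)*(r^3 - 2*r^2 - 5*r + 6) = (r - 3)*(r - 1)^2*(r + 2)*(r + 3)*(r^2 - r - 6) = (r - 3)^2*(r - 1)^2*(r + 2)*(r + 3)*(r + 2)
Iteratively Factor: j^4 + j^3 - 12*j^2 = (j)*(j^3 + j^2 - 12*j) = j*(j - 3)*(j^2 + 4*j) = j*(j - 3)*(j + 4)*(j)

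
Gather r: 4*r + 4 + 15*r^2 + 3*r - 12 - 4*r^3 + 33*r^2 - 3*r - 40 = -4*r^3 + 48*r^2 + 4*r - 48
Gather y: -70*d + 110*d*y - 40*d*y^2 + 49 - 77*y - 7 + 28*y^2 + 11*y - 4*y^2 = -70*d + y^2*(24 - 40*d) + y*(110*d - 66) + 42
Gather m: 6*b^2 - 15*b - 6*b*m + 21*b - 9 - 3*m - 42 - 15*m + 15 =6*b^2 + 6*b + m*(-6*b - 18) - 36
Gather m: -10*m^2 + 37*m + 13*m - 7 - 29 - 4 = -10*m^2 + 50*m - 40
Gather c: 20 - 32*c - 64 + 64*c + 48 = 32*c + 4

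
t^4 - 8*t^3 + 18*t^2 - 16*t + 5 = (t - 5)*(t - 1)^3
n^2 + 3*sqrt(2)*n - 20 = (n - 2*sqrt(2))*(n + 5*sqrt(2))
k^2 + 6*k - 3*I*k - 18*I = (k + 6)*(k - 3*I)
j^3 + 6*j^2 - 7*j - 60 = (j - 3)*(j + 4)*(j + 5)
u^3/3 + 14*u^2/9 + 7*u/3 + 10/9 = (u/3 + 1/3)*(u + 5/3)*(u + 2)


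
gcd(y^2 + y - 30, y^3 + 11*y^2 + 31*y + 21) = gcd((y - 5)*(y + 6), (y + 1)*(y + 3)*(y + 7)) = 1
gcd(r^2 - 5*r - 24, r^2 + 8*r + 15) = r + 3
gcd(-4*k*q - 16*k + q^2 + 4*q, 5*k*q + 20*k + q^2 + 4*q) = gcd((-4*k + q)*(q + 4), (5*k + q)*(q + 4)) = q + 4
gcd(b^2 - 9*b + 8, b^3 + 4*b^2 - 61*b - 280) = b - 8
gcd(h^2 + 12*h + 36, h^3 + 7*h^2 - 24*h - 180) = h^2 + 12*h + 36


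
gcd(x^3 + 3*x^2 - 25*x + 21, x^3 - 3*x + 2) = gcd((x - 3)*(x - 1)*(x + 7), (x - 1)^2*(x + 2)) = x - 1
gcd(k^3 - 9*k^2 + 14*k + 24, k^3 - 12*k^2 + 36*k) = k - 6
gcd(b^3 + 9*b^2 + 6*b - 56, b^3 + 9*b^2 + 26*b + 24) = b + 4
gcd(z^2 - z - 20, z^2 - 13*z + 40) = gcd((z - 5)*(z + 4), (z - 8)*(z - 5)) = z - 5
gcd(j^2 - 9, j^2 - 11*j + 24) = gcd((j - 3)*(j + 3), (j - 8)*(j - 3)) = j - 3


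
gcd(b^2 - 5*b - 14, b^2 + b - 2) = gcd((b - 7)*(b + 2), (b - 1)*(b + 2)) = b + 2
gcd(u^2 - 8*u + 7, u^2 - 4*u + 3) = u - 1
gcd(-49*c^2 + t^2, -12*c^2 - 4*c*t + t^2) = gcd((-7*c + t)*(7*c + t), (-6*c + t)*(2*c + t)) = 1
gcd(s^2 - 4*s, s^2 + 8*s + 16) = 1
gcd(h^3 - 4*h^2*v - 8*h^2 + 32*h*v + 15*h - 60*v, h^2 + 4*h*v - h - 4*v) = 1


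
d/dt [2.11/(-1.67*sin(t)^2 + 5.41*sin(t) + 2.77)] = (7.0474*sin(t) - 11.4151)*cos(t)/(-1.67*sin(t)^2 + 5.41*sin(t) + 2.77)^2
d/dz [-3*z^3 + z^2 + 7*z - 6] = -9*z^2 + 2*z + 7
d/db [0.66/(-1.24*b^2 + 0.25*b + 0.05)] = (1.6368*b - 0.165)/(-1.24*b^2 + 0.25*b + 0.05)^2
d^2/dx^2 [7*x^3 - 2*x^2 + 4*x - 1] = 42*x - 4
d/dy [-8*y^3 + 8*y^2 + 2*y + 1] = -24*y^2 + 16*y + 2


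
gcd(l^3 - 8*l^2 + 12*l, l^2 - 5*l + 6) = l - 2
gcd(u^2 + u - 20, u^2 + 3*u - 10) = u + 5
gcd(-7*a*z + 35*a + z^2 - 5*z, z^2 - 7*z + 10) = z - 5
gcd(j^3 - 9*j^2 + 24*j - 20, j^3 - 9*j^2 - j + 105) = j - 5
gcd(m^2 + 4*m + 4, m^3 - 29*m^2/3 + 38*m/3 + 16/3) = 1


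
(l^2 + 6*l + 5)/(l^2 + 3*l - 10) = (l + 1)/(l - 2)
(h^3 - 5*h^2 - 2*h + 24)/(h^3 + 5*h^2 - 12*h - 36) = (h - 4)/(h + 6)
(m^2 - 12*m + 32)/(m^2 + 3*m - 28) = (m - 8)/(m + 7)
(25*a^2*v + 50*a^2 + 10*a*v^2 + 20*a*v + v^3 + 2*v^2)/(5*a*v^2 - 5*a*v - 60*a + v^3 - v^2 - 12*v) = (5*a*v + 10*a + v^2 + 2*v)/(v^2 - v - 12)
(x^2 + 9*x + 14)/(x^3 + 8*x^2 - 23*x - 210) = (x + 2)/(x^2 + x - 30)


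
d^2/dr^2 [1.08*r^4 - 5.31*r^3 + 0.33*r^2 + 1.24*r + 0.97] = 12.96*r^2 - 31.86*r + 0.66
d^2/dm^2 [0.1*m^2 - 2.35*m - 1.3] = 0.200000000000000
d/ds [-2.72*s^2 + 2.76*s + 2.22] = 2.76 - 5.44*s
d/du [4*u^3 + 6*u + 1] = 12*u^2 + 6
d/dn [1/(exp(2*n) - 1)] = -1/(2*sinh(n)^2)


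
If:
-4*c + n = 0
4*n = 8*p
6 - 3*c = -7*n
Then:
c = -6/25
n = -24/25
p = -12/25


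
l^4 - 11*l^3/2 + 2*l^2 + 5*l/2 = l*(l - 5)*(l - 1)*(l + 1/2)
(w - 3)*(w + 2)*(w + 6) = w^3 + 5*w^2 - 12*w - 36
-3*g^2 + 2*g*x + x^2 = (-g + x)*(3*g + x)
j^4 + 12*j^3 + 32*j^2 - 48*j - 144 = (j - 2)*(j + 2)*(j + 6)^2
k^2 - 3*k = k*(k - 3)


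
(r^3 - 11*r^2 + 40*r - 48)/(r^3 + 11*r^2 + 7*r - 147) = (r^2 - 8*r + 16)/(r^2 + 14*r + 49)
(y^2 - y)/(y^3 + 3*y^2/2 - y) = 2*(y - 1)/(2*y^2 + 3*y - 2)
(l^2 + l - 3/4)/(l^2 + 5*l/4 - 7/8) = 2*(2*l + 3)/(4*l + 7)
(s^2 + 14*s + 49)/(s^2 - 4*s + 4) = (s^2 + 14*s + 49)/(s^2 - 4*s + 4)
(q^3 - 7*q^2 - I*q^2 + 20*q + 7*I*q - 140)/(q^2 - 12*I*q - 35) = (q^2 + q*(-7 + 4*I) - 28*I)/(q - 7*I)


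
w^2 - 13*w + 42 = (w - 7)*(w - 6)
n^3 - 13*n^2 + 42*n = n*(n - 7)*(n - 6)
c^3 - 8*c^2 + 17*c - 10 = (c - 5)*(c - 2)*(c - 1)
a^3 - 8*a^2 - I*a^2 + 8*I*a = a*(a - 8)*(a - I)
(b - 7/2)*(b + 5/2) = b^2 - b - 35/4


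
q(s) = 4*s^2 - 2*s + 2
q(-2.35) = 28.79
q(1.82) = 11.61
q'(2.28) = 16.24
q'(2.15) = 15.20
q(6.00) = 134.00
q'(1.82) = 12.56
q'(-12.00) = -98.00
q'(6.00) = 46.00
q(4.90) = 88.24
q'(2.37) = 16.96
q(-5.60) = 138.64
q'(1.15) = 7.20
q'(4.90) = 37.20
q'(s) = 8*s - 2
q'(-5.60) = -46.80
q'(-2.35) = -20.80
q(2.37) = 19.73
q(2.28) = 18.23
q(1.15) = 4.99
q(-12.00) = 602.00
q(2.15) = 16.19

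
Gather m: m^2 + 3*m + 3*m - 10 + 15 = m^2 + 6*m + 5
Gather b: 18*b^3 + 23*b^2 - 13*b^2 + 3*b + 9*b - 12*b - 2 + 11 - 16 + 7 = 18*b^3 + 10*b^2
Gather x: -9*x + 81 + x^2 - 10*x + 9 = x^2 - 19*x + 90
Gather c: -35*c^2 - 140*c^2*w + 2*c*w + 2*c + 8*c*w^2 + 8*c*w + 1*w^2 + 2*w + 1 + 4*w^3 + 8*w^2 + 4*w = c^2*(-140*w - 35) + c*(8*w^2 + 10*w + 2) + 4*w^3 + 9*w^2 + 6*w + 1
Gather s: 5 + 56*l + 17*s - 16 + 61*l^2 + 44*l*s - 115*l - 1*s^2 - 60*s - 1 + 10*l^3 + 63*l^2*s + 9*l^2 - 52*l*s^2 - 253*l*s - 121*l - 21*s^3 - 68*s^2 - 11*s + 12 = 10*l^3 + 70*l^2 - 180*l - 21*s^3 + s^2*(-52*l - 69) + s*(63*l^2 - 209*l - 54)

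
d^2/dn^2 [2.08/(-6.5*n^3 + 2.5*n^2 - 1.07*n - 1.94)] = ((81.12*n - 10.4)*(6.5*n^3 - 2.5*n^2 + 1.07*n + 1.94) - 2.08*(19.5*n^2 - 5.0*n + 1.07)*(39.0*n^2 - 10.0*n + 2.14))/(6.5*n^3 - 2.5*n^2 + 1.07*n + 1.94)^3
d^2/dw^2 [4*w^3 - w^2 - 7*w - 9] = 24*w - 2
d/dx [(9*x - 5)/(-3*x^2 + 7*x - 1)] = (27*x^2 - 30*x + 26)/(9*x^4 - 42*x^3 + 55*x^2 - 14*x + 1)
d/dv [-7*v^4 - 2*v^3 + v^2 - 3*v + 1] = -28*v^3 - 6*v^2 + 2*v - 3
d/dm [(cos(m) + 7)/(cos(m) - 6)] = 13*sin(m)/(cos(m) - 6)^2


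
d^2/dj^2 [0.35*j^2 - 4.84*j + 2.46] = 0.700000000000000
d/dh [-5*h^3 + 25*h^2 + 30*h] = -15*h^2 + 50*h + 30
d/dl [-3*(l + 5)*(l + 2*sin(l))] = -3*l - 3*(l + 5)*(2*cos(l) + 1) - 6*sin(l)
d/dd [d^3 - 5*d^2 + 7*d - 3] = 3*d^2 - 10*d + 7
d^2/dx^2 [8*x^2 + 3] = 16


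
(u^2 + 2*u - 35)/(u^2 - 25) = (u + 7)/(u + 5)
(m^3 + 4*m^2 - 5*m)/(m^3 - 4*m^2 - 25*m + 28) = m*(m + 5)/(m^2 - 3*m - 28)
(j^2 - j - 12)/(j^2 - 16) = (j + 3)/(j + 4)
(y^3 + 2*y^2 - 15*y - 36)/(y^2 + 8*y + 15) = (y^2 - y - 12)/(y + 5)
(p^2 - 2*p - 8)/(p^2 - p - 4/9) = 9*(-p^2 + 2*p + 8)/(-9*p^2 + 9*p + 4)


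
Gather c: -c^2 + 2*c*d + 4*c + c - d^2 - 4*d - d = -c^2 + c*(2*d + 5) - d^2 - 5*d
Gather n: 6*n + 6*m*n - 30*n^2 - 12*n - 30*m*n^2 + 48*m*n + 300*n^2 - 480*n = n^2*(270 - 30*m) + n*(54*m - 486)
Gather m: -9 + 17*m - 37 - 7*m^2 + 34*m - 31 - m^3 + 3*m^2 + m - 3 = -m^3 - 4*m^2 + 52*m - 80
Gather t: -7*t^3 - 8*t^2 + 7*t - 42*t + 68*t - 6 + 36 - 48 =-7*t^3 - 8*t^2 + 33*t - 18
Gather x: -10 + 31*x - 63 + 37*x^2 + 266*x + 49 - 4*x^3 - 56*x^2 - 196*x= -4*x^3 - 19*x^2 + 101*x - 24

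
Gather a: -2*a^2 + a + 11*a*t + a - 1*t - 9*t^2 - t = -2*a^2 + a*(11*t + 2) - 9*t^2 - 2*t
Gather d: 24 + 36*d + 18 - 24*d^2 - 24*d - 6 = -24*d^2 + 12*d + 36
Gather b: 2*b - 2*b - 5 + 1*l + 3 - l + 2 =0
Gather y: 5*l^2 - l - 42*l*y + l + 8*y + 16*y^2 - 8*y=5*l^2 - 42*l*y + 16*y^2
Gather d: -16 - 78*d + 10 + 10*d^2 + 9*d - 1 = 10*d^2 - 69*d - 7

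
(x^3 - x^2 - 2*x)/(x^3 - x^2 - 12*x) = (-x^2 + x + 2)/(-x^2 + x + 12)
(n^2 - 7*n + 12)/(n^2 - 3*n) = (n - 4)/n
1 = 1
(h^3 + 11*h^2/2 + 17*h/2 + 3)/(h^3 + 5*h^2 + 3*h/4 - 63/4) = 2*(2*h^2 + 5*h + 2)/(4*h^2 + 8*h - 21)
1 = 1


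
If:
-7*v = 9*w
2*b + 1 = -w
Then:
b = -w/2 - 1/2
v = -9*w/7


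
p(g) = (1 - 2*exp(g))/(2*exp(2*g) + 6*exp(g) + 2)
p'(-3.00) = -0.10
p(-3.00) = 0.39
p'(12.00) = 0.00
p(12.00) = 0.00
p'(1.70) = 0.05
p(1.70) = -0.10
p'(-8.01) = -0.00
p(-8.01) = 0.50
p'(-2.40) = -0.14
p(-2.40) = 0.32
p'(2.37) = 0.05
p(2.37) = -0.07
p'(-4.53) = -0.03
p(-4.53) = 0.47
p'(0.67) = -0.01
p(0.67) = -0.14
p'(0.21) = -0.07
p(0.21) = -0.12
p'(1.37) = 0.04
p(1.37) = -0.12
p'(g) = (1 - 2*exp(g))*(-4*exp(2*g) - 6*exp(g))/(2*exp(2*g) + 6*exp(g) + 2)^2 - 2*exp(g)/(2*exp(2*g) + 6*exp(g) + 2)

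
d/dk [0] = 0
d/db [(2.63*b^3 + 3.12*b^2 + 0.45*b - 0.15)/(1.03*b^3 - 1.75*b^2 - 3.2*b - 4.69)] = (-7.8161*b^4 - 17.759*b^3 - 45.7371*b^2 - 29.7906*b - 2.5905)/(1.0609*b^6 - 3.605*b^5 - 3.5295*b^4 + 1.5386*b^3 + 26.655*b^2 + 30.016*b + 21.9961)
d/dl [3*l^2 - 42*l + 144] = 6*l - 42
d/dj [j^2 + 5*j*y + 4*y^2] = 2*j + 5*y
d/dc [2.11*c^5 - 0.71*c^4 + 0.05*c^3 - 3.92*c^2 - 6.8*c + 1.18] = 10.55*c^4 - 2.84*c^3 + 0.15*c^2 - 7.84*c - 6.8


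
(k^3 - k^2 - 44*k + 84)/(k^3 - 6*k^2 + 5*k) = (k^3 - k^2 - 44*k + 84)/(k*(k^2 - 6*k + 5))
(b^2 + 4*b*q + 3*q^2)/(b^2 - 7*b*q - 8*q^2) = (-b - 3*q)/(-b + 8*q)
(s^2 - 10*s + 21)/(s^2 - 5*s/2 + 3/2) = 2*(s^2 - 10*s + 21)/(2*s^2 - 5*s + 3)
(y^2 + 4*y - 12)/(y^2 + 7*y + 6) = (y - 2)/(y + 1)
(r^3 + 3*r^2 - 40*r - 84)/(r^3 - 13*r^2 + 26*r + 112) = (r^2 + r - 42)/(r^2 - 15*r + 56)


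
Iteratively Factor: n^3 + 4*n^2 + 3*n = (n)*(n^2 + 4*n + 3) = n*(n + 3)*(n + 1)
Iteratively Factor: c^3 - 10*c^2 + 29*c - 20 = (c - 5)*(c^2 - 5*c + 4) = (c - 5)*(c - 4)*(c - 1)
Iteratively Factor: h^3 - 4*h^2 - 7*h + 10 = (h + 2)*(h^2 - 6*h + 5) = (h - 5)*(h + 2)*(h - 1)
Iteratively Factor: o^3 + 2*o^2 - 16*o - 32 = (o + 4)*(o^2 - 2*o - 8) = (o + 2)*(o + 4)*(o - 4)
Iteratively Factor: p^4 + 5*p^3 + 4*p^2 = (p)*(p^3 + 5*p^2 + 4*p) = p^2*(p^2 + 5*p + 4) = p^2*(p + 1)*(p + 4)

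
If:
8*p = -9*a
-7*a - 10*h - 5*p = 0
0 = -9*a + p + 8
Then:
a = 64/81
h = -44/405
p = -8/9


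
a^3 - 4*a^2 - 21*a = a*(a - 7)*(a + 3)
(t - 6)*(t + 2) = t^2 - 4*t - 12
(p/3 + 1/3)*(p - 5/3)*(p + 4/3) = p^3/3 + 2*p^2/9 - 23*p/27 - 20/27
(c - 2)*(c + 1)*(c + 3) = c^3 + 2*c^2 - 5*c - 6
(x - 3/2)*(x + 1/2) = x^2 - x - 3/4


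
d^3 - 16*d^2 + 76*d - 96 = (d - 8)*(d - 6)*(d - 2)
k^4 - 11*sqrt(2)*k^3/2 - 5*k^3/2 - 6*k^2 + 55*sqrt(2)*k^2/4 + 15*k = k*(k - 5/2)*(k - 6*sqrt(2))*(k + sqrt(2)/2)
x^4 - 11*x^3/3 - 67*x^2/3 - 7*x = x*(x - 7)*(x + 1/3)*(x + 3)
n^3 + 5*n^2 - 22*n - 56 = (n - 4)*(n + 2)*(n + 7)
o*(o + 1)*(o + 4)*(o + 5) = o^4 + 10*o^3 + 29*o^2 + 20*o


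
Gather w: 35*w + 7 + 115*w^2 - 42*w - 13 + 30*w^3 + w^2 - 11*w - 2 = 30*w^3 + 116*w^2 - 18*w - 8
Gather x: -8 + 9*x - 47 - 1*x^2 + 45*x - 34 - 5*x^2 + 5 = -6*x^2 + 54*x - 84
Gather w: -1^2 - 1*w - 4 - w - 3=-2*w - 8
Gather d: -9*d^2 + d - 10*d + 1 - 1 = -9*d^2 - 9*d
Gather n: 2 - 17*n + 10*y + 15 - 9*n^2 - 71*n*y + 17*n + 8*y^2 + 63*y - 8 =-9*n^2 - 71*n*y + 8*y^2 + 73*y + 9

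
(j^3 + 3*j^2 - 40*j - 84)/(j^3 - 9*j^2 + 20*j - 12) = (j^2 + 9*j + 14)/(j^2 - 3*j + 2)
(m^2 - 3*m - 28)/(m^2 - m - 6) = (-m^2 + 3*m + 28)/(-m^2 + m + 6)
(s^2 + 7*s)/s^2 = (s + 7)/s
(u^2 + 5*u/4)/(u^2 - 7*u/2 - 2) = u*(4*u + 5)/(2*(2*u^2 - 7*u - 4))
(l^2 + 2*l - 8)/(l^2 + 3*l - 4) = (l - 2)/(l - 1)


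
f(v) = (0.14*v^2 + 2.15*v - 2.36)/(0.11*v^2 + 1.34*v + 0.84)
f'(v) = (-0.22*v - 1.34)*(0.14*v^2 + 2.15*v - 2.36)/(0.11*v^2 + 1.34*v + 0.84)^2 + (0.28*v + 2.15)/(0.11*v^2 + 1.34*v + 0.84)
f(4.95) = 1.15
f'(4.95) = 0.07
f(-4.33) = 3.12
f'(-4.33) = 0.09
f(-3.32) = 3.32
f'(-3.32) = 0.34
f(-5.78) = 3.13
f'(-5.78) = -0.10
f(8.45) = 1.29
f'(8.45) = 0.02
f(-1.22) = 7.57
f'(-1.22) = 9.98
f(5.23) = 1.17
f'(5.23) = 0.06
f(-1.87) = 4.60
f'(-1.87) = 2.06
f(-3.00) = 3.45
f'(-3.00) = 0.47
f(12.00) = 1.33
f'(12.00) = 0.01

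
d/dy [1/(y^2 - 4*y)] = 2*(2 - y)/(y^2*(y - 4)^2)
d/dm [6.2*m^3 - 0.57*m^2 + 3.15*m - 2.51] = 18.6*m^2 - 1.14*m + 3.15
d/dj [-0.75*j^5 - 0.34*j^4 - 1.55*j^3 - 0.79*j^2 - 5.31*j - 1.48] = -3.75*j^4 - 1.36*j^3 - 4.65*j^2 - 1.58*j - 5.31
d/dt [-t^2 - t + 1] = -2*t - 1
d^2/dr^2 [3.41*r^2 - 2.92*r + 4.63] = 6.82000000000000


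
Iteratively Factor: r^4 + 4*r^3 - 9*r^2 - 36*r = (r + 3)*(r^3 + r^2 - 12*r) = (r + 3)*(r + 4)*(r^2 - 3*r) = r*(r + 3)*(r + 4)*(r - 3)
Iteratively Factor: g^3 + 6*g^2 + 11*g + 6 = (g + 3)*(g^2 + 3*g + 2) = (g + 1)*(g + 3)*(g + 2)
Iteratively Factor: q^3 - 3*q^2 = (q - 3)*(q^2) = q*(q - 3)*(q)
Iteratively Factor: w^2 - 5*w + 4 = (w - 1)*(w - 4)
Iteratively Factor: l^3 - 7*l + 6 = (l - 1)*(l^2 + l - 6) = (l - 1)*(l + 3)*(l - 2)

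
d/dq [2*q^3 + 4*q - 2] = 6*q^2 + 4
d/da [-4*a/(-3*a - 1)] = 4/(3*a + 1)^2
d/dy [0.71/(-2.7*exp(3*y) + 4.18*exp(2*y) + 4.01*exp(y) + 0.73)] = (5.751*exp(2*y) - 5.9356*exp(y) - 2.8471)*exp(y)/(-2.7*exp(3*y) + 4.18*exp(2*y) + 4.01*exp(y) + 0.73)^2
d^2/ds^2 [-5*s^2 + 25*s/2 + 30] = -10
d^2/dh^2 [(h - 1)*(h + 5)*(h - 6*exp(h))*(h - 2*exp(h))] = -8*h^3*exp(h) + 48*h^2*exp(2*h) - 80*h^2*exp(h) + 12*h^2 + 288*h*exp(2*h) - 136*h*exp(h) + 24*h - 24*exp(2*h) + 16*exp(h) - 10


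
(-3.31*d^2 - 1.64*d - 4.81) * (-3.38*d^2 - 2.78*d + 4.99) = 11.1878*d^4 + 14.745*d^3 + 4.3001*d^2 + 5.1882*d - 24.0019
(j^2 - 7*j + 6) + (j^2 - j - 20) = 2*j^2 - 8*j - 14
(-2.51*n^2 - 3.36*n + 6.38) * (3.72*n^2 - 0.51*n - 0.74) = -9.3372*n^4 - 11.2191*n^3 + 27.3046*n^2 - 0.7674*n - 4.7212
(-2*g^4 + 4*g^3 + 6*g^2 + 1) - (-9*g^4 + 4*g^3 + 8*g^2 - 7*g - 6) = 7*g^4 - 2*g^2 + 7*g + 7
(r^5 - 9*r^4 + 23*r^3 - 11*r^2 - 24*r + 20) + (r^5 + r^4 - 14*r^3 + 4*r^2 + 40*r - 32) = 2*r^5 - 8*r^4 + 9*r^3 - 7*r^2 + 16*r - 12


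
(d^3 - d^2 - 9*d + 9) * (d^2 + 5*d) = d^5 + 4*d^4 - 14*d^3 - 36*d^2 + 45*d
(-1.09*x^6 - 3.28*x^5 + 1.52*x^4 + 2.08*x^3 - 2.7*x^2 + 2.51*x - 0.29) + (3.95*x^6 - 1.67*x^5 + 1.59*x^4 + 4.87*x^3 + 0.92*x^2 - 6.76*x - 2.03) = 2.86*x^6 - 4.95*x^5 + 3.11*x^4 + 6.95*x^3 - 1.78*x^2 - 4.25*x - 2.32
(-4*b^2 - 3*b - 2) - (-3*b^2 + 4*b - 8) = -b^2 - 7*b + 6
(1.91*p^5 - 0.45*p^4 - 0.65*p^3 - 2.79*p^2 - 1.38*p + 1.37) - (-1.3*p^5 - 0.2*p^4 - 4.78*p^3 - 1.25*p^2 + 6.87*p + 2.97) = 3.21*p^5 - 0.25*p^4 + 4.13*p^3 - 1.54*p^2 - 8.25*p - 1.6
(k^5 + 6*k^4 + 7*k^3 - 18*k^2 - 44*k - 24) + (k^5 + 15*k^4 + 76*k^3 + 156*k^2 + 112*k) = 2*k^5 + 21*k^4 + 83*k^3 + 138*k^2 + 68*k - 24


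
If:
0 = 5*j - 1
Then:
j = 1/5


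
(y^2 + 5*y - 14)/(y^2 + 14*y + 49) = (y - 2)/(y + 7)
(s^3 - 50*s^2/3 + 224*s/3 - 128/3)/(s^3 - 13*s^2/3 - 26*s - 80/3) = (3*s^2 - 26*s + 16)/(3*s^2 + 11*s + 10)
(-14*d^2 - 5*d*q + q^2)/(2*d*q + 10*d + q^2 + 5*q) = (-7*d + q)/(q + 5)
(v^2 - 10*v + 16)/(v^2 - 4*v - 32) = (v - 2)/(v + 4)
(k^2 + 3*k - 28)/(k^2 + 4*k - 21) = (k - 4)/(k - 3)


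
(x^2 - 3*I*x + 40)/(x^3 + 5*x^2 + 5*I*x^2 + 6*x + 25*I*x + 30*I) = (x - 8*I)/(x^2 + 5*x + 6)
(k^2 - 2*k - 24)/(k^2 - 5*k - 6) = (k + 4)/(k + 1)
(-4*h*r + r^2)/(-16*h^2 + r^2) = r/(4*h + r)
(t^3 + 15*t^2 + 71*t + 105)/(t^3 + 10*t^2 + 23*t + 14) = (t^2 + 8*t + 15)/(t^2 + 3*t + 2)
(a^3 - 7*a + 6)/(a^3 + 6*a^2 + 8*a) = (a^3 - 7*a + 6)/(a*(a^2 + 6*a + 8))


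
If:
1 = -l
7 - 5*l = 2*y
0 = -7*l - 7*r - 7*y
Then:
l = -1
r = -5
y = 6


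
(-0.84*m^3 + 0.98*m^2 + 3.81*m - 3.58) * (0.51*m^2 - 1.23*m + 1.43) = -0.4284*m^5 + 1.533*m^4 - 0.4635*m^3 - 5.1107*m^2 + 9.8517*m - 5.1194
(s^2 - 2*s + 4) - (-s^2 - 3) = 2*s^2 - 2*s + 7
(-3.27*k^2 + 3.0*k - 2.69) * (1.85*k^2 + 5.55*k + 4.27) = -6.0495*k^4 - 12.5985*k^3 - 2.2894*k^2 - 2.1195*k - 11.4863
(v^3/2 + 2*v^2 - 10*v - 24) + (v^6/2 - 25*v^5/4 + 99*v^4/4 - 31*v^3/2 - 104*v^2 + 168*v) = v^6/2 - 25*v^5/4 + 99*v^4/4 - 15*v^3 - 102*v^2 + 158*v - 24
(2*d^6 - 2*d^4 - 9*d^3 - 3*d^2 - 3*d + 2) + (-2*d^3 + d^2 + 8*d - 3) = 2*d^6 - 2*d^4 - 11*d^3 - 2*d^2 + 5*d - 1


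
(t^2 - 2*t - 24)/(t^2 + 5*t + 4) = (t - 6)/(t + 1)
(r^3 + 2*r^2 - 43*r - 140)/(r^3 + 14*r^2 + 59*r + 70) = (r^2 - 3*r - 28)/(r^2 + 9*r + 14)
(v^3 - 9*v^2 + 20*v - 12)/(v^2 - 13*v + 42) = (v^2 - 3*v + 2)/(v - 7)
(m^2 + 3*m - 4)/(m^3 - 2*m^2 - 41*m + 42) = (m + 4)/(m^2 - m - 42)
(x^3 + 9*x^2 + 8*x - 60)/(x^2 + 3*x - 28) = (x^3 + 9*x^2 + 8*x - 60)/(x^2 + 3*x - 28)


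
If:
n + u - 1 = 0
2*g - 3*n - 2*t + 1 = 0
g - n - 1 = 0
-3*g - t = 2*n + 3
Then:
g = -2/3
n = -5/3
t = 7/3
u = 8/3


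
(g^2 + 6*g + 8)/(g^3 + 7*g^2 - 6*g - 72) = (g + 2)/(g^2 + 3*g - 18)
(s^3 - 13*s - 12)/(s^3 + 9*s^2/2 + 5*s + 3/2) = 2*(s - 4)/(2*s + 1)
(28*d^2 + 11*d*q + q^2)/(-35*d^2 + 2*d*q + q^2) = (4*d + q)/(-5*d + q)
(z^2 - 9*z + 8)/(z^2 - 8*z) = (z - 1)/z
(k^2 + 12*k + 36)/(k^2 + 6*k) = (k + 6)/k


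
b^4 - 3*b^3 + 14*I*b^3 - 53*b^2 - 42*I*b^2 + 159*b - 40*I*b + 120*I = (b - 3)*(b + I)*(b + 5*I)*(b + 8*I)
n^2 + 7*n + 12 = (n + 3)*(n + 4)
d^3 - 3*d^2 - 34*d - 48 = (d - 8)*(d + 2)*(d + 3)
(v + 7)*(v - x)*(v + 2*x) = v^3 + v^2*x + 7*v^2 - 2*v*x^2 + 7*v*x - 14*x^2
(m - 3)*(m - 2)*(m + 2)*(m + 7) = m^4 + 4*m^3 - 25*m^2 - 16*m + 84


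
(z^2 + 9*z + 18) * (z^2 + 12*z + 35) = z^4 + 21*z^3 + 161*z^2 + 531*z + 630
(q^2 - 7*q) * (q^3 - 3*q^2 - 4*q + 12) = q^5 - 10*q^4 + 17*q^3 + 40*q^2 - 84*q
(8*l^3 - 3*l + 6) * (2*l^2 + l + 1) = 16*l^5 + 8*l^4 + 2*l^3 + 9*l^2 + 3*l + 6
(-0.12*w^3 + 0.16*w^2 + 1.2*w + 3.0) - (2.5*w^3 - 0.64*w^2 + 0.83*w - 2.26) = -2.62*w^3 + 0.8*w^2 + 0.37*w + 5.26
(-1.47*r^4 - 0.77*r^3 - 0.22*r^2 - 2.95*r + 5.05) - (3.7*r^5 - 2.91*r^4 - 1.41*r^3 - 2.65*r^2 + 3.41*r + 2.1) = -3.7*r^5 + 1.44*r^4 + 0.64*r^3 + 2.43*r^2 - 6.36*r + 2.95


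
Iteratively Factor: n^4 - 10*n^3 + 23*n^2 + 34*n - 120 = (n - 4)*(n^3 - 6*n^2 - n + 30) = (n - 4)*(n - 3)*(n^2 - 3*n - 10) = (n - 5)*(n - 4)*(n - 3)*(n + 2)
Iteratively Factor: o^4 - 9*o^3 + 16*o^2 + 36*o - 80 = (o - 5)*(o^3 - 4*o^2 - 4*o + 16) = (o - 5)*(o + 2)*(o^2 - 6*o + 8) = (o - 5)*(o - 2)*(o + 2)*(o - 4)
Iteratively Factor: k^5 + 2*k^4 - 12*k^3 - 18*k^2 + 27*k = (k + 3)*(k^4 - k^3 - 9*k^2 + 9*k) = k*(k + 3)*(k^3 - k^2 - 9*k + 9) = k*(k + 3)^2*(k^2 - 4*k + 3) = k*(k - 3)*(k + 3)^2*(k - 1)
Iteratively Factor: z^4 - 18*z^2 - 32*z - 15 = (z + 3)*(z^3 - 3*z^2 - 9*z - 5) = (z + 1)*(z + 3)*(z^2 - 4*z - 5) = (z + 1)^2*(z + 3)*(z - 5)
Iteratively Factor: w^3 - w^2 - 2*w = (w)*(w^2 - w - 2) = w*(w - 2)*(w + 1)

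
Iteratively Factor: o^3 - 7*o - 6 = (o - 3)*(o^2 + 3*o + 2) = (o - 3)*(o + 1)*(o + 2)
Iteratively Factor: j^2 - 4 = (j - 2)*(j + 2)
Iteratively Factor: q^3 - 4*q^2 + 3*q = (q)*(q^2 - 4*q + 3) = q*(q - 3)*(q - 1)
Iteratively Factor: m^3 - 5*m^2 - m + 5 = (m - 5)*(m^2 - 1) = (m - 5)*(m + 1)*(m - 1)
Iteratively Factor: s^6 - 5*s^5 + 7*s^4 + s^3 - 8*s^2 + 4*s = (s - 1)*(s^5 - 4*s^4 + 3*s^3 + 4*s^2 - 4*s) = (s - 1)^2*(s^4 - 3*s^3 + 4*s) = (s - 1)^2*(s + 1)*(s^3 - 4*s^2 + 4*s) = (s - 2)*(s - 1)^2*(s + 1)*(s^2 - 2*s) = s*(s - 2)*(s - 1)^2*(s + 1)*(s - 2)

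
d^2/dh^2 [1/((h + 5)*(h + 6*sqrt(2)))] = 2*((h + 5)^2 + (h + 5)*(h + 6*sqrt(2)) + (h + 6*sqrt(2))^2)/((h + 5)^3*(h + 6*sqrt(2))^3)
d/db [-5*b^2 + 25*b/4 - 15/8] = 25/4 - 10*b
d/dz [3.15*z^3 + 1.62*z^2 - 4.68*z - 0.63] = 9.45*z^2 + 3.24*z - 4.68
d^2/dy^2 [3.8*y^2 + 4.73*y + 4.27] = 7.60000000000000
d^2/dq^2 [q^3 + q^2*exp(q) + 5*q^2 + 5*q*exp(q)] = q^2*exp(q) + 9*q*exp(q) + 6*q + 12*exp(q) + 10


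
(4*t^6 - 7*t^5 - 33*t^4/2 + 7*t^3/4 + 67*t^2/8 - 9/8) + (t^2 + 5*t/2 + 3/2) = 4*t^6 - 7*t^5 - 33*t^4/2 + 7*t^3/4 + 75*t^2/8 + 5*t/2 + 3/8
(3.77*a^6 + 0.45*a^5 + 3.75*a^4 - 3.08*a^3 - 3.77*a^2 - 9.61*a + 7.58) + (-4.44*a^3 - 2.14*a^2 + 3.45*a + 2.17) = 3.77*a^6 + 0.45*a^5 + 3.75*a^4 - 7.52*a^3 - 5.91*a^2 - 6.16*a + 9.75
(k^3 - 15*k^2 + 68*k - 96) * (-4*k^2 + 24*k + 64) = -4*k^5 + 84*k^4 - 568*k^3 + 1056*k^2 + 2048*k - 6144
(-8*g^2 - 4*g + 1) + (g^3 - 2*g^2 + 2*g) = g^3 - 10*g^2 - 2*g + 1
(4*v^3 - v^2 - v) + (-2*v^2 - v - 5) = 4*v^3 - 3*v^2 - 2*v - 5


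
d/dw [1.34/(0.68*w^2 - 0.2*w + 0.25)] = (0.268 - 1.8224*w)/(0.68*w^2 - 0.2*w + 0.25)^2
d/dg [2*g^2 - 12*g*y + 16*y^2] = 4*g - 12*y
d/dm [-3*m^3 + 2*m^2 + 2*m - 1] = -9*m^2 + 4*m + 2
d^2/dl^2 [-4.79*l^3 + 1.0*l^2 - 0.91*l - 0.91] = 2.0 - 28.74*l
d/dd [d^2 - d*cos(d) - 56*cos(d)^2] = d*sin(d) + 2*d + 56*sin(2*d) - cos(d)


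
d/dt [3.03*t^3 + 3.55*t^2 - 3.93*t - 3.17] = 9.09*t^2 + 7.1*t - 3.93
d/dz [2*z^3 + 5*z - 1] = 6*z^2 + 5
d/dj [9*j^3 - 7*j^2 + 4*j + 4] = 27*j^2 - 14*j + 4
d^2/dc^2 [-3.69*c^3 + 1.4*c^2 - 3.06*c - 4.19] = 2.8 - 22.14*c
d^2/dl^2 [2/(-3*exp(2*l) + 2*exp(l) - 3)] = 4*(-4*(3*exp(l) - 1)^2*exp(l) + (6*exp(l) - 1)*(3*exp(2*l) - 2*exp(l) + 3))*exp(l)/(3*exp(2*l) - 2*exp(l) + 3)^3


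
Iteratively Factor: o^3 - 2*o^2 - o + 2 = (o - 1)*(o^2 - o - 2) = (o - 1)*(o + 1)*(o - 2)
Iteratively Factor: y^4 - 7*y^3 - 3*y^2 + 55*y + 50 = (y + 1)*(y^3 - 8*y^2 + 5*y + 50) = (y + 1)*(y + 2)*(y^2 - 10*y + 25) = (y - 5)*(y + 1)*(y + 2)*(y - 5)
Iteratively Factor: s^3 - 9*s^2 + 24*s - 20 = (s - 5)*(s^2 - 4*s + 4) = (s - 5)*(s - 2)*(s - 2)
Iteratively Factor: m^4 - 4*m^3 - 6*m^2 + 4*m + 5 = (m - 5)*(m^3 + m^2 - m - 1) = (m - 5)*(m + 1)*(m^2 - 1) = (m - 5)*(m - 1)*(m + 1)*(m + 1)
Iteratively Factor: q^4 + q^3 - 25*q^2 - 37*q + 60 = (q + 3)*(q^3 - 2*q^2 - 19*q + 20) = (q + 3)*(q + 4)*(q^2 - 6*q + 5) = (q - 1)*(q + 3)*(q + 4)*(q - 5)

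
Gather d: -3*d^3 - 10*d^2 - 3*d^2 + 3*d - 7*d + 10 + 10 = -3*d^3 - 13*d^2 - 4*d + 20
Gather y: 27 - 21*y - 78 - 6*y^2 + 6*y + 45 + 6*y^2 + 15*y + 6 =0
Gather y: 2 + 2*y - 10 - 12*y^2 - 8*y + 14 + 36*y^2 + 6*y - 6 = 24*y^2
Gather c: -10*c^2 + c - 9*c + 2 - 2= -10*c^2 - 8*c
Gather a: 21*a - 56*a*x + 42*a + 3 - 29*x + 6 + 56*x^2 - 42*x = a*(63 - 56*x) + 56*x^2 - 71*x + 9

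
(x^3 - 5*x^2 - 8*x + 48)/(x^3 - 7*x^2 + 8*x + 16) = (x + 3)/(x + 1)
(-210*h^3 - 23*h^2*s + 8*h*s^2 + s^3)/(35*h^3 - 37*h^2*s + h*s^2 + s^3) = (6*h + s)/(-h + s)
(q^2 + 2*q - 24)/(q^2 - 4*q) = (q + 6)/q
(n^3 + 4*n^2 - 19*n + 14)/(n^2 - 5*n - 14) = (-n^3 - 4*n^2 + 19*n - 14)/(-n^2 + 5*n + 14)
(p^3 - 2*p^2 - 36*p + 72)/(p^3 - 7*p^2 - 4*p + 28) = (p^2 - 36)/(p^2 - 5*p - 14)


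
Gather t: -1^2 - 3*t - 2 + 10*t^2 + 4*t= 10*t^2 + t - 3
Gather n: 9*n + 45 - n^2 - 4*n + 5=-n^2 + 5*n + 50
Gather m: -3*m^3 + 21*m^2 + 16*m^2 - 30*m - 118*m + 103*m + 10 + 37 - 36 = -3*m^3 + 37*m^2 - 45*m + 11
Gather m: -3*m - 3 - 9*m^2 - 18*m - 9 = -9*m^2 - 21*m - 12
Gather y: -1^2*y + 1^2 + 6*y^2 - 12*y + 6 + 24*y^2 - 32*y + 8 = 30*y^2 - 45*y + 15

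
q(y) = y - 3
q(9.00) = 6.00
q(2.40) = -0.60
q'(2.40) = 1.00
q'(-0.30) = 1.00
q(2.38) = -0.62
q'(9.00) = 1.00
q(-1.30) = -4.30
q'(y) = 1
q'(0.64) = 1.00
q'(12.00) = 1.00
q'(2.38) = 1.00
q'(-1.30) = 1.00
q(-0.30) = -3.30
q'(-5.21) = 1.00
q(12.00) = 9.00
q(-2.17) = -5.17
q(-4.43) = -7.43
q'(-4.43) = 1.00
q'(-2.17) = 1.00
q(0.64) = -2.36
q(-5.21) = -8.21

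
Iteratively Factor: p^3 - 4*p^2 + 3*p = (p)*(p^2 - 4*p + 3) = p*(p - 1)*(p - 3)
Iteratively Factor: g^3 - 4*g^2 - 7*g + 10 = (g + 2)*(g^2 - 6*g + 5) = (g - 5)*(g + 2)*(g - 1)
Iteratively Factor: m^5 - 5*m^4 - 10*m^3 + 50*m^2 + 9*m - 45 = (m - 3)*(m^4 - 2*m^3 - 16*m^2 + 2*m + 15) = (m - 3)*(m + 1)*(m^3 - 3*m^2 - 13*m + 15) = (m - 3)*(m + 1)*(m + 3)*(m^2 - 6*m + 5) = (m - 3)*(m - 1)*(m + 1)*(m + 3)*(m - 5)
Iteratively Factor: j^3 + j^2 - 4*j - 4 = (j - 2)*(j^2 + 3*j + 2) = (j - 2)*(j + 1)*(j + 2)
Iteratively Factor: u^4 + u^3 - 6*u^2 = (u - 2)*(u^3 + 3*u^2) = u*(u - 2)*(u^2 + 3*u) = u*(u - 2)*(u + 3)*(u)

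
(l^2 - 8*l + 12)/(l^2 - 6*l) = (l - 2)/l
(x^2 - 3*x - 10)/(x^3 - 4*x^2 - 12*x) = (x - 5)/(x*(x - 6))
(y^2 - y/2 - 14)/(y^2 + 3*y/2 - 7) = (y - 4)/(y - 2)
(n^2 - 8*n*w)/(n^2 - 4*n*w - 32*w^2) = n/(n + 4*w)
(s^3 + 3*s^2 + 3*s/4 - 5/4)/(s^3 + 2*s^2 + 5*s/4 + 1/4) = (4*s^2 + 8*s - 5)/(4*s^2 + 4*s + 1)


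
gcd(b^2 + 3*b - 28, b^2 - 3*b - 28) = 1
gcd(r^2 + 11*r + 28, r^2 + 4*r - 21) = r + 7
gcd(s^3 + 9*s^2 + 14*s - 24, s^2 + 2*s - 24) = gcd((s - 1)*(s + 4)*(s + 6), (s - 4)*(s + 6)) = s + 6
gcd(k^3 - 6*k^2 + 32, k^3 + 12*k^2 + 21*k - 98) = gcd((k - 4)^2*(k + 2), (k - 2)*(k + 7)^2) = 1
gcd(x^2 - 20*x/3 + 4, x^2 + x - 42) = x - 6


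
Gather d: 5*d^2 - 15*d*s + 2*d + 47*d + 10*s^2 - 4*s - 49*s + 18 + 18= 5*d^2 + d*(49 - 15*s) + 10*s^2 - 53*s + 36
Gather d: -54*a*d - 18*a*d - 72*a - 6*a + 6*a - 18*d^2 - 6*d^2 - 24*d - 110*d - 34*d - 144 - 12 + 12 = -72*a - 24*d^2 + d*(-72*a - 168) - 144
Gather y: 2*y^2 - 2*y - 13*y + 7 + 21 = 2*y^2 - 15*y + 28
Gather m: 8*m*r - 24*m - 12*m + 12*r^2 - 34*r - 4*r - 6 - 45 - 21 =m*(8*r - 36) + 12*r^2 - 38*r - 72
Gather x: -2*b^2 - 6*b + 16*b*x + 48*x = -2*b^2 - 6*b + x*(16*b + 48)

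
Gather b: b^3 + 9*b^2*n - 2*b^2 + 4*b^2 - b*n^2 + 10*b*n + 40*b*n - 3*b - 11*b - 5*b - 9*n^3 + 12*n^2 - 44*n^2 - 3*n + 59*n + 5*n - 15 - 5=b^3 + b^2*(9*n + 2) + b*(-n^2 + 50*n - 19) - 9*n^3 - 32*n^2 + 61*n - 20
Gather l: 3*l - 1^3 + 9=3*l + 8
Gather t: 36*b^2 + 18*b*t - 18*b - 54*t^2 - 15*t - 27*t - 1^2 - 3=36*b^2 - 18*b - 54*t^2 + t*(18*b - 42) - 4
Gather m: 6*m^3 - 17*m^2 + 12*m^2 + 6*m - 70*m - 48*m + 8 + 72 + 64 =6*m^3 - 5*m^2 - 112*m + 144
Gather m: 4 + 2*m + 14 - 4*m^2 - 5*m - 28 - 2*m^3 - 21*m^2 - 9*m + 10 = -2*m^3 - 25*m^2 - 12*m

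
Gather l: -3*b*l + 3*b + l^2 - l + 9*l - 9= 3*b + l^2 + l*(8 - 3*b) - 9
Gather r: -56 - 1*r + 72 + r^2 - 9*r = r^2 - 10*r + 16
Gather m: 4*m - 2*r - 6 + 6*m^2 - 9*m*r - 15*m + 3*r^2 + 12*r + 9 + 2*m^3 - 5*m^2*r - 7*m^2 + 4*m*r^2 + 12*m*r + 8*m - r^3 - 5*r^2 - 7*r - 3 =2*m^3 + m^2*(-5*r - 1) + m*(4*r^2 + 3*r - 3) - r^3 - 2*r^2 + 3*r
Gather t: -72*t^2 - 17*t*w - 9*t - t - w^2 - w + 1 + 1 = -72*t^2 + t*(-17*w - 10) - w^2 - w + 2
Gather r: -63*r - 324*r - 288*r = -675*r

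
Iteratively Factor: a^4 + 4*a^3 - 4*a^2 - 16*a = (a + 4)*(a^3 - 4*a) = (a + 2)*(a + 4)*(a^2 - 2*a) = (a - 2)*(a + 2)*(a + 4)*(a)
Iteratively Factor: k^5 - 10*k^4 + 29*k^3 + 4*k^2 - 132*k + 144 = (k - 2)*(k^4 - 8*k^3 + 13*k^2 + 30*k - 72) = (k - 2)*(k + 2)*(k^3 - 10*k^2 + 33*k - 36) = (k - 3)*(k - 2)*(k + 2)*(k^2 - 7*k + 12) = (k - 3)^2*(k - 2)*(k + 2)*(k - 4)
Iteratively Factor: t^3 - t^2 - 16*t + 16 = (t + 4)*(t^2 - 5*t + 4) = (t - 1)*(t + 4)*(t - 4)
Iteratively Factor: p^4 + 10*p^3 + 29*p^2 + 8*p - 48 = (p + 3)*(p^3 + 7*p^2 + 8*p - 16) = (p + 3)*(p + 4)*(p^2 + 3*p - 4) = (p - 1)*(p + 3)*(p + 4)*(p + 4)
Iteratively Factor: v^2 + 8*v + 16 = (v + 4)*(v + 4)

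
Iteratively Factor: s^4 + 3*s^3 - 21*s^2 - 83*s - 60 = (s + 1)*(s^3 + 2*s^2 - 23*s - 60) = (s + 1)*(s + 4)*(s^2 - 2*s - 15) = (s + 1)*(s + 3)*(s + 4)*(s - 5)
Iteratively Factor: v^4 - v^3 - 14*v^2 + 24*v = (v - 3)*(v^3 + 2*v^2 - 8*v) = (v - 3)*(v + 4)*(v^2 - 2*v) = v*(v - 3)*(v + 4)*(v - 2)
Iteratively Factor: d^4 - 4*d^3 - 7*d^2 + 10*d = (d + 2)*(d^3 - 6*d^2 + 5*d) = (d - 5)*(d + 2)*(d^2 - d) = d*(d - 5)*(d + 2)*(d - 1)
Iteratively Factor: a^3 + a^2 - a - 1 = (a + 1)*(a^2 - 1) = (a + 1)^2*(a - 1)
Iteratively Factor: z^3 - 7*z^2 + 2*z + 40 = (z - 4)*(z^2 - 3*z - 10) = (z - 4)*(z + 2)*(z - 5)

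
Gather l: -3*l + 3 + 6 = 9 - 3*l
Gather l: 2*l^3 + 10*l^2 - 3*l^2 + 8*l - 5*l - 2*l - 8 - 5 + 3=2*l^3 + 7*l^2 + l - 10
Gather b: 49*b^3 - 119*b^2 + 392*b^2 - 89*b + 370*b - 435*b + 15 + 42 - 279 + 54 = 49*b^3 + 273*b^2 - 154*b - 168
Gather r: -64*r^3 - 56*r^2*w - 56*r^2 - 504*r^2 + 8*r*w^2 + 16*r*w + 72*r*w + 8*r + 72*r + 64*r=-64*r^3 + r^2*(-56*w - 560) + r*(8*w^2 + 88*w + 144)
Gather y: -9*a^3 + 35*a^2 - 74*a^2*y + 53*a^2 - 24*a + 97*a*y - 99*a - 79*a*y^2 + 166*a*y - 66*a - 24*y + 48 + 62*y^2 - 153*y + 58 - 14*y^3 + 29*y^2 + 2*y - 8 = -9*a^3 + 88*a^2 - 189*a - 14*y^3 + y^2*(91 - 79*a) + y*(-74*a^2 + 263*a - 175) + 98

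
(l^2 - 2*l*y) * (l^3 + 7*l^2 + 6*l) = l^5 - 2*l^4*y + 7*l^4 - 14*l^3*y + 6*l^3 - 12*l^2*y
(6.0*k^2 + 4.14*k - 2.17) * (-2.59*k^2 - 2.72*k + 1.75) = -15.54*k^4 - 27.0426*k^3 + 4.8595*k^2 + 13.1474*k - 3.7975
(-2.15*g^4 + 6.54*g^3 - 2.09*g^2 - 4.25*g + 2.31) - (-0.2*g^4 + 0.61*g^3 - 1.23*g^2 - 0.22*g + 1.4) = -1.95*g^4 + 5.93*g^3 - 0.86*g^2 - 4.03*g + 0.91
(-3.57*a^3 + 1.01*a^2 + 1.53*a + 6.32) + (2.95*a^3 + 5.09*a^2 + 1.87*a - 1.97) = -0.62*a^3 + 6.1*a^2 + 3.4*a + 4.35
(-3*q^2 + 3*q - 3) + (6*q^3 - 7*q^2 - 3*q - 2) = 6*q^3 - 10*q^2 - 5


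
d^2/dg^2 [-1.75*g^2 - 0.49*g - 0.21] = -3.50000000000000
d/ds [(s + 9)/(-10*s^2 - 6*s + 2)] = (5*s^2 + 90*s + 28)/(2*(25*s^4 + 30*s^3 - s^2 - 6*s + 1))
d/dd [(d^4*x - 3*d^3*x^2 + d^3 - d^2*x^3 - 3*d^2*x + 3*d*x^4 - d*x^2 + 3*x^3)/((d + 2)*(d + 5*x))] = ((d + 2)*(d + 5*x)*(4*d^3*x - 9*d^2*x^2 + 3*d^2 - 2*d*x^3 - 6*d*x + 3*x^4 - x^2) + (d + 2)*(-d^4*x + 3*d^3*x^2 - d^3 + d^2*x^3 + 3*d^2*x - 3*d*x^4 + d*x^2 - 3*x^3) + (d + 5*x)*(-d^4*x + 3*d^3*x^2 - d^3 + d^2*x^3 + 3*d^2*x - 3*d*x^4 + d*x^2 - 3*x^3))/((d + 2)^2*(d + 5*x)^2)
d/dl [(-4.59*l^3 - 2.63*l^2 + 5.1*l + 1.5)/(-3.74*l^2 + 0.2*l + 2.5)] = (17.1666*l^4 - 1.836*l^3 - 15.877*l^2 - 1.93*l + 12.45)/(13.9876*l^4 - 1.496*l^3 - 18.66*l^2 + 1.0*l + 6.25)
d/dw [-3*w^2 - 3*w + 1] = -6*w - 3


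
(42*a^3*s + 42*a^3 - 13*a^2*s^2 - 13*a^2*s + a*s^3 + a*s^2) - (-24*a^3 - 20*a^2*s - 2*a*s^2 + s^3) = 42*a^3*s + 66*a^3 - 13*a^2*s^2 + 7*a^2*s + a*s^3 + 3*a*s^2 - s^3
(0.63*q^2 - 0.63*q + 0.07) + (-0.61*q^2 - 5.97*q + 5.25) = 0.02*q^2 - 6.6*q + 5.32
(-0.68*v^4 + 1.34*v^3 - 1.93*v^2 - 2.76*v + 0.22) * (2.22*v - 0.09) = -1.5096*v^5 + 3.036*v^4 - 4.4052*v^3 - 5.9535*v^2 + 0.7368*v - 0.0198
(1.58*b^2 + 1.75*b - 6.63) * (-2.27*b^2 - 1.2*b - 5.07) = -3.5866*b^4 - 5.8685*b^3 + 4.9395*b^2 - 0.916500000000001*b + 33.6141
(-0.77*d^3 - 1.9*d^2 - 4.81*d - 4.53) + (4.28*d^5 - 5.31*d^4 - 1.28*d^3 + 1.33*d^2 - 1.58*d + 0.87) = 4.28*d^5 - 5.31*d^4 - 2.05*d^3 - 0.57*d^2 - 6.39*d - 3.66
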